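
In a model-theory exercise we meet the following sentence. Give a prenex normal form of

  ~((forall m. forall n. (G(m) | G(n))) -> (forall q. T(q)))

forall m. forall n. exists q. ((G(m) | G(n)) & ~T(q))

Rewrite implications/biconditionals: A → B as ¬A ∨ B.
  ~(~(forall m. forall n. (G(m) | G(n))) | (forall q. T(q)))
Push ¬ through the quantifiers and connectives to reach negation normal form:
  (forall m. forall n. (G(m) | G(n))) & (exists q. ~T(q))
Pull the quantifiers to the front (each side's bound variable is not free in the other side):
  forall m. forall n. exists q. ((G(m) | G(n)) & ~T(q))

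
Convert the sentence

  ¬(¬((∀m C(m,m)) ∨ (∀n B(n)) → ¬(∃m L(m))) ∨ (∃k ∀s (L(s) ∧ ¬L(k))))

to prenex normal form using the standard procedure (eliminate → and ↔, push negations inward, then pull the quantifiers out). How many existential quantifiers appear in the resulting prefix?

3

Rewrite implications/biconditionals: A → B as ¬A ∨ B.
  ¬(¬(¬((∀m C(m,m)) ∨ (∀n B(n))) ∨ ¬(∃m L(m))) ∨ (∃k ∀s (L(s) ∧ ¬L(k))))
Push ¬ through the quantifiers and connectives to reach negation normal form:
  ((∃m ¬C(m,m)) ∧ (∃n ¬B(n)) ∨ (∀m ¬L(m))) ∧ (∀k ∃s (¬L(s) ∨ L(k)))
Standardize variables apart so no two quantifiers bind the same name: m↦u1.
  ((∃m ¬C(m,m)) ∧ (∃n ¬B(n)) ∨ (∀u1 ¬L(u1))) ∧ (∀k ∃s (¬L(s) ∨ L(k)))
Pull the quantifiers to the front (each side's bound variable is not free in the other side):
  ∃m ∃n ∀u1 ∀k ∃s ((¬C(m,m) ∧ ¬B(n) ∨ ¬L(u1)) ∧ (¬L(s) ∨ L(k)))
The prefix is ∃m ∃n ∀u1 ∀k ∃s: 2 universal, 3 existential.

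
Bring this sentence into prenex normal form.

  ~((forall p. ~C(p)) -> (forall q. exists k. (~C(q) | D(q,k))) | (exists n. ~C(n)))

forall p. exists q. forall k. forall n. (~C(p) & C(q) & ~D(q,k) & C(n))

First replace A → B with ¬A ∨ B.
  ~(~(forall p. ~C(p)) | (forall q. exists k. (~C(q) | D(q,k))) | (exists n. ~C(n)))
Drive negations inward (¬∀x A ≡ ∃x ¬A, ¬∃x A ≡ ∀x ¬A, De Morgan for ∧/∨):
  (forall p. ~C(p)) & (exists q. forall k. (C(q) & ~D(q,k))) & (forall n. C(n))
Extract every quantifier outward, since the variables are now distinct and don't occur free across branches:
  forall p. exists q. forall k. forall n. (~C(p) & C(q) & ~D(q,k) & C(n))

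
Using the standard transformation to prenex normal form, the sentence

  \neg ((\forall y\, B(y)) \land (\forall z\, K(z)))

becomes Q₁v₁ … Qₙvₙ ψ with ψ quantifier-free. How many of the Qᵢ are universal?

Push ¬ through the quantifiers and connectives to reach negation normal form:
  (\exists y\, \neg B(y)) \lor (\exists z\, \neg K(z))
All bound variables are already distinct, so no renaming is needed.
Pull the quantifiers to the front (each side's bound variable is not free in the other side):
  \exists y\, \exists z\, (\neg B(y) \lor \neg K(z))
The prefix is \exists y \exists z: 0 universal, 2 existential.

0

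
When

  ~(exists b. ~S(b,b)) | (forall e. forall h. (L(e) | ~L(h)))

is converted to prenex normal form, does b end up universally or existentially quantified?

Drive negations inward (¬∀x A ≡ ∃x ¬A, ¬∃x A ≡ ∀x ¬A, De Morgan for ∧/∨):
  (forall b. S(b,b)) | (forall e. forall h. (L(e) | ~L(h)))
Extract every quantifier outward, since the variables are now distinct and don't occur free across branches:
  forall b. forall e. forall h. (S(b,b) | L(e) | ~L(h))
The quantifier exists b sits under an odd number of negations, so it flips to forall b.

universal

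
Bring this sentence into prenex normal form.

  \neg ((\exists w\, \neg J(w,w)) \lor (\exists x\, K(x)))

\forall w\, \forall x\, (J(w,w) \land \neg K(x))

Push ¬ through the quantifiers and connectives to reach negation normal form:
  (\forall w\, J(w,w)) \land (\forall x\, \neg K(x))
All bound variables are already distinct, so no renaming is needed.
Pull the quantifiers to the front (each side's bound variable is not free in the other side):
  \forall w\, \forall x\, (J(w,w) \land \neg K(x))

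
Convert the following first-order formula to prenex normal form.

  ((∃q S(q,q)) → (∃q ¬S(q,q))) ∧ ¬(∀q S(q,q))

∀q ∃b ∃t ((¬S(q,q) ∨ ¬S(b,b)) ∧ ¬S(t,t))

First replace A → B with ¬A ∨ B.
  (¬(∃q S(q,q)) ∨ (∃q ¬S(q,q))) ∧ ¬(∀q S(q,q))
Move each ¬ inward, flipping quantifiers it crosses:
  ((∀q ¬S(q,q)) ∨ (∃q ¬S(q,q))) ∧ (∃q ¬S(q,q))
Give each quantifier a distinct variable: q↦b, q↦t.
  ((∀q ¬S(q,q)) ∨ (∃b ¬S(b,b))) ∧ (∃t ¬S(t,t))
Pull the quantifiers to the front (each side's bound variable is not free in the other side):
  ∀q ∃b ∃t ((¬S(q,q) ∨ ¬S(b,b)) ∧ ¬S(t,t))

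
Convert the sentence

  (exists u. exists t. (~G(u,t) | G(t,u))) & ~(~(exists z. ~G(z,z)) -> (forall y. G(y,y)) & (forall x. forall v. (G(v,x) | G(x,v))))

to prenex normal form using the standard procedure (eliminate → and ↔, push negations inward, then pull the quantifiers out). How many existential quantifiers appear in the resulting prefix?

5

Eliminate → and ↔ using ¬ and ∨.
  (exists u. exists t. (~G(u,t) | G(t,u))) & ~(~~(exists z. ~G(z,z)) | (forall y. G(y,y)) & (forall x. forall v. (G(v,x) | G(x,v))))
Push ¬ through the quantifiers and connectives to reach negation normal form:
  (exists u. exists t. (~G(u,t) | G(t,u))) & (forall z. G(z,z)) & ((exists y. ~G(y,y)) | (exists x. exists v. (~G(v,x) & ~G(x,v))))
Extract every quantifier outward, since the variables are now distinct and don't occur free across branches:
  exists u. exists t. forall z. exists y. exists x. exists v. ((~G(u,t) | G(t,u)) & G(z,z) & (~G(y,y) | ~G(v,x) & ~G(x,v)))
The prefix is exists u exists t forall z exists y exists x exists v: 1 universal, 5 existential.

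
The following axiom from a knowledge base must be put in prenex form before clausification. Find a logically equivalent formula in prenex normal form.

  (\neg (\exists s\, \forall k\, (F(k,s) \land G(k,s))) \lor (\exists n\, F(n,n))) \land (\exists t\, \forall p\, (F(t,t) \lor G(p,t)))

Push ¬ through the quantifiers and connectives to reach negation normal form:
  ((\forall s\, \exists k\, (\neg F(k,s) \lor \neg G(k,s))) \lor (\exists n\, F(n,n))) \land (\exists t\, \forall p\, (F(t,t) \lor G(p,t)))
Pull the quantifiers to the front (each side's bound variable is not free in the other side):
  \forall s\, \exists k\, \exists n\, \exists t\, \forall p\, ((\neg F(k,s) \lor \neg G(k,s) \lor F(n,n)) \land (F(t,t) \lor G(p,t)))

\forall s\, \exists k\, \exists n\, \exists t\, \forall p\, ((\neg F(k,s) \lor \neg G(k,s) \lor F(n,n)) \land (F(t,t) \lor G(p,t)))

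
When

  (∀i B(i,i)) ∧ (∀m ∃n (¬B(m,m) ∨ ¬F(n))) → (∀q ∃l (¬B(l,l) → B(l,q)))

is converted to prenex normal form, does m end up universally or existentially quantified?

existential

First replace A → B with ¬A ∨ B.
  ¬((∀i B(i,i)) ∧ (∀m ∃n (¬B(m,m) ∨ ¬F(n)))) ∨ (∀q ∃l (¬¬B(l,l) ∨ B(l,q)))
Drive negations inward (¬∀x A ≡ ∃x ¬A, ¬∃x A ≡ ∀x ¬A, De Morgan for ∧/∨):
  (∃i ¬B(i,i)) ∨ (∃m ∀n (B(m,m) ∧ F(n))) ∨ (∀q ∃l (B(l,l) ∨ B(l,q)))
All bound variables are already distinct, so no renaming is needed.
Finally move all quantifiers to the prefix:
  ∃i ∃m ∀n ∀q ∃l (¬B(i,i) ∨ B(m,m) ∧ F(n) ∨ B(l,l) ∨ B(l,q))
The quantifier ∀m sits under an odd number of negations (counting the antecedent side of each →), so it flips to ∃m.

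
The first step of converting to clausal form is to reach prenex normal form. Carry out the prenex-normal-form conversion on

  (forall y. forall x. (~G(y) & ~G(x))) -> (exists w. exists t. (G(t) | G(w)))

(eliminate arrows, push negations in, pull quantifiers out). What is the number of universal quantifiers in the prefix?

0

First replace A → B with ¬A ∨ B.
  ~(forall y. forall x. (~G(y) & ~G(x))) | (exists w. exists t. (G(t) | G(w)))
Drive negations inward (¬∀x A ≡ ∃x ¬A, ¬∃x A ≡ ∀x ¬A, De Morgan for ∧/∨):
  (exists y. exists x. (G(y) | G(x))) | (exists w. exists t. (G(t) | G(w)))
Pull the quantifiers to the front (each side's bound variable is not free in the other side):
  exists y. exists x. exists w. exists t. (G(y) | G(x) | G(t) | G(w))
The prefix is exists y exists x exists w exists t: 0 universal, 4 existential.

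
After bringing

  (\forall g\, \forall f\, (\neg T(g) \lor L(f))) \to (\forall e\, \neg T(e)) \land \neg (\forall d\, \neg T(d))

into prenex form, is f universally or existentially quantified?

existential

First replace A → B with ¬A ∨ B.
  \neg (\forall g\, \forall f\, (\neg T(g) \lor L(f))) \lor (\forall e\, \neg T(e)) \land \neg (\forall d\, \neg T(d))
Move each ¬ inward, flipping quantifiers it crosses:
  (\exists g\, \exists f\, (T(g) \land \neg L(f))) \lor (\forall e\, \neg T(e)) \land (\exists d\, T(d))
Pull the quantifiers to the front (each side's bound variable is not free in the other side):
  \exists g\, \exists f\, \forall e\, \exists d\, (T(g) \land \neg L(f) \lor \neg T(e) \land T(d))
The quantifier \forall f sits under an odd number of negations (counting the antecedent side of each →), so it flips to \exists f.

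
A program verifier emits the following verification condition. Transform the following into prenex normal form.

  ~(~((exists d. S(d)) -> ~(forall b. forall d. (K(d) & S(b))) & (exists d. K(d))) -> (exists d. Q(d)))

Eliminate → and ↔ using ¬ and ∨.
  ~(~~(~(exists d. S(d)) | ~(forall b. forall d. (K(d) & S(b))) & (exists d. K(d))) | (exists d. Q(d)))
Drive negations inward (¬∀x A ≡ ∃x ¬A, ¬∃x A ≡ ∀x ¬A, De Morgan for ∧/∨):
  (exists d. S(d)) & ((forall b. forall d. (K(d) & S(b))) | (forall d. ~K(d))) & (forall d. ~Q(d))
Rename bound variables to avoid capture: d↦q, d↦w1, d↦z.
  (exists d. S(d)) & ((forall b. forall q. (K(q) & S(b))) | (forall w1. ~K(w1))) & (forall z. ~Q(z))
Finally move all quantifiers to the prefix:
  exists d. forall b. forall q. forall w1. forall z. (S(d) & (K(q) & S(b) | ~K(w1)) & ~Q(z))

exists d. forall b. forall q. forall w1. forall z. (S(d) & (K(q) & S(b) | ~K(w1)) & ~Q(z))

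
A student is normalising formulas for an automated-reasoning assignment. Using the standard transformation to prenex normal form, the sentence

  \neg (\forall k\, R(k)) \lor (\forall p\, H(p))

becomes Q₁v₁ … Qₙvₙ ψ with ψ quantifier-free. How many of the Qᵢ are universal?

1

Move each ¬ inward, flipping quantifiers it crosses:
  (\exists k\, \neg R(k)) \lor (\forall p\, H(p))
Pull the quantifiers to the front (each side's bound variable is not free in the other side):
  \exists k\, \forall p\, (\neg R(k) \lor H(p))
The prefix is \exists k \forall p: 1 universal, 1 existential.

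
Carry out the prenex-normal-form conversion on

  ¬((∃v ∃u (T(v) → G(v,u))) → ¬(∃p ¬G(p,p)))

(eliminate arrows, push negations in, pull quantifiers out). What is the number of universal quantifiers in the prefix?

0

First replace A → B with ¬A ∨ B.
  ¬(¬(∃v ∃u (¬T(v) ∨ G(v,u))) ∨ ¬(∃p ¬G(p,p)))
Move each ¬ inward, flipping quantifiers it crosses:
  (∃v ∃u (¬T(v) ∨ G(v,u))) ∧ (∃p ¬G(p,p))
Finally move all quantifiers to the prefix:
  ∃v ∃u ∃p ((¬T(v) ∨ G(v,u)) ∧ ¬G(p,p))
The prefix is ∃v ∃u ∃p: 0 universal, 3 existential.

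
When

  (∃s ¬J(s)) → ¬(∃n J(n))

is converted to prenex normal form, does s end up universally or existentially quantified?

universal

First replace A → B with ¬A ∨ B.
  ¬(∃s ¬J(s)) ∨ ¬(∃n J(n))
Move each ¬ inward, flipping quantifiers it crosses:
  (∀s J(s)) ∨ (∀n ¬J(n))
Pull the quantifiers to the front (each side's bound variable is not free in the other side):
  ∀s ∀n (J(s) ∨ ¬J(n))
The quantifier ∃s sits under an odd number of negations (counting the antecedent side of each →), so it flips to ∀s.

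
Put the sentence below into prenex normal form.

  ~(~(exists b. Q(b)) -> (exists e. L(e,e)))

Eliminate → and ↔ using ¬ and ∨.
  ~(~~(exists b. Q(b)) | (exists e. L(e,e)))
Move each ¬ inward, flipping quantifiers it crosses:
  (forall b. ~Q(b)) & (forall e. ~L(e,e))
Finally move all quantifiers to the prefix:
  forall b. forall e. (~Q(b) & ~L(e,e))

forall b. forall e. (~Q(b) & ~L(e,e))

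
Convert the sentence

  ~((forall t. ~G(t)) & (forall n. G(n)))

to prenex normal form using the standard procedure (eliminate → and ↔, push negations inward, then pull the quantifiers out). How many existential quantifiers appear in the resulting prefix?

Push ¬ through the quantifiers and connectives to reach negation normal form:
  (exists t. G(t)) | (exists n. ~G(n))
All bound variables are already distinct, so no renaming is needed.
Extract every quantifier outward, since the variables are now distinct and don't occur free across branches:
  exists t. exists n. (G(t) | ~G(n))
The prefix is exists t exists n: 0 universal, 2 existential.

2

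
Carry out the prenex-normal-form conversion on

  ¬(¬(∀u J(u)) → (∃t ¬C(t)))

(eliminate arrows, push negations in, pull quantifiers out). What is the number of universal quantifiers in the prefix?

Rewrite implications/biconditionals: A → B as ¬A ∨ B.
  ¬(¬¬(∀u J(u)) ∨ (∃t ¬C(t)))
Move each ¬ inward, flipping quantifiers it crosses:
  (∃u ¬J(u)) ∧ (∀t C(t))
All bound variables are already distinct, so no renaming is needed.
Pull the quantifiers to the front (each side's bound variable is not free in the other side):
  ∃u ∀t (¬J(u) ∧ C(t))
The prefix is ∃u ∀t: 1 universal, 1 existential.

1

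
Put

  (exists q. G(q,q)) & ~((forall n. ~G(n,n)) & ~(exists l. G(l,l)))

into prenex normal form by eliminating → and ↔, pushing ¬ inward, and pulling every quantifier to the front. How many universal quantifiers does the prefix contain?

0

Drive negations inward (¬∀x A ≡ ∃x ¬A, ¬∃x A ≡ ∀x ¬A, De Morgan for ∧/∨):
  (exists q. G(q,q)) & ((exists n. G(n,n)) | (exists l. G(l,l)))
Finally move all quantifiers to the prefix:
  exists q. exists n. exists l. (G(q,q) & (G(n,n) | G(l,l)))
The prefix is exists q exists n exists l: 0 universal, 3 existential.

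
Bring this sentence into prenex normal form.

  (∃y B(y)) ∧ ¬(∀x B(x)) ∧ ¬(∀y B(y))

∃y ∃x ∃z1 (B(y) ∧ ¬B(x) ∧ ¬B(z1))

Move each ¬ inward, flipping quantifiers it crosses:
  (∃y B(y)) ∧ (∃x ¬B(x)) ∧ (∃y ¬B(y))
Rename bound variables to avoid capture: y↦z1.
  (∃y B(y)) ∧ (∃x ¬B(x)) ∧ (∃z1 ¬B(z1))
Pull the quantifiers to the front (each side's bound variable is not free in the other side):
  ∃y ∃x ∃z1 (B(y) ∧ ¬B(x) ∧ ¬B(z1))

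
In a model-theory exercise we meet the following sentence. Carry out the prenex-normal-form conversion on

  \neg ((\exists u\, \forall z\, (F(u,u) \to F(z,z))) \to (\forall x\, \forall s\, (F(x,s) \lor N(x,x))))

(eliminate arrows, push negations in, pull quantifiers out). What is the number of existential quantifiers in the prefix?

Rewrite implications/biconditionals: A → B as ¬A ∨ B.
  \neg (\neg (\exists u\, \forall z\, (\neg F(u,u) \lor F(z,z))) \lor (\forall x\, \forall s\, (F(x,s) \lor N(x,x))))
Move each ¬ inward, flipping quantifiers it crosses:
  (\exists u\, \forall z\, (\neg F(u,u) \lor F(z,z))) \land (\exists x\, \exists s\, (\neg F(x,s) \land \neg N(x,x)))
All bound variables are already distinct, so no renaming is needed.
Pull the quantifiers to the front (each side's bound variable is not free in the other side):
  \exists u\, \forall z\, \exists x\, \exists s\, ((\neg F(u,u) \lor F(z,z)) \land \neg F(x,s) \land \neg N(x,x))
The prefix is \exists u \forall z \exists x \exists s: 1 universal, 3 existential.

3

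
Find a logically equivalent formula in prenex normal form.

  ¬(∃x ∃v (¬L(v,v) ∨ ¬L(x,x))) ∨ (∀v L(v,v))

Move each ¬ inward, flipping quantifiers it crosses:
  (∀x ∀v (L(v,v) ∧ L(x,x))) ∨ (∀v L(v,v))
Give each quantifier a distinct variable: v↦x1.
  (∀x ∀v (L(v,v) ∧ L(x,x))) ∨ (∀x1 L(x1,x1))
Pull the quantifiers to the front (each side's bound variable is not free in the other side):
  ∀x ∀v ∀x1 (L(v,v) ∧ L(x,x) ∨ L(x1,x1))

∀x ∀v ∀x1 (L(v,v) ∧ L(x,x) ∨ L(x1,x1))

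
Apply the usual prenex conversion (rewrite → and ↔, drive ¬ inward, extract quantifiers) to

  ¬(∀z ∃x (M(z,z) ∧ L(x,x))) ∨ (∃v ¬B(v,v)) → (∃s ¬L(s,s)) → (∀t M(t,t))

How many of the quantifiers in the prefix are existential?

Eliminate → and ↔ using ¬ and ∨.
  ¬(¬(∀z ∃x (M(z,z) ∧ L(x,x))) ∨ (∃v ¬B(v,v))) ∨ ¬(∃s ¬L(s,s)) ∨ (∀t M(t,t))
Push ¬ through the quantifiers and connectives to reach negation normal form:
  (∀z ∃x (M(z,z) ∧ L(x,x))) ∧ (∀v B(v,v)) ∨ (∀s L(s,s)) ∨ (∀t M(t,t))
All bound variables are already distinct, so no renaming is needed.
Extract every quantifier outward, since the variables are now distinct and don't occur free across branches:
  ∀z ∃x ∀v ∀s ∀t (M(z,z) ∧ L(x,x) ∧ B(v,v) ∨ L(s,s) ∨ M(t,t))
The prefix is ∀z ∃x ∀v ∀s ∀t: 4 universal, 1 existential.

1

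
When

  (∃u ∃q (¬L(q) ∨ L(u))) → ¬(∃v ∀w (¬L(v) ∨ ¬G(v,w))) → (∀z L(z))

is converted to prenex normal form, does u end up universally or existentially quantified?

universal

Rewrite implications/biconditionals: A → B as ¬A ∨ B.
  ¬(∃u ∃q (¬L(q) ∨ L(u))) ∨ ¬¬(∃v ∀w (¬L(v) ∨ ¬G(v,w))) ∨ (∀z L(z))
Push ¬ through the quantifiers and connectives to reach negation normal form:
  (∀u ∀q (L(q) ∧ ¬L(u))) ∨ (∃v ∀w (¬L(v) ∨ ¬G(v,w))) ∨ (∀z L(z))
All bound variables are already distinct, so no renaming is needed.
Extract every quantifier outward, since the variables are now distinct and don't occur free across branches:
  ∀u ∀q ∃v ∀w ∀z (L(q) ∧ ¬L(u) ∨ ¬L(v) ∨ ¬G(v,w) ∨ L(z))
The quantifier ∃u sits under an odd number of negations (counting the antecedent side of each →), so it flips to ∀u.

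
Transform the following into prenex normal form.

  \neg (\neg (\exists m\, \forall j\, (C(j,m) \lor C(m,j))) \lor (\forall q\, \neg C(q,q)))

\exists m\, \forall j\, \exists q\, ((C(j,m) \lor C(m,j)) \land C(q,q))

Push ¬ through the quantifiers and connectives to reach negation normal form:
  (\exists m\, \forall j\, (C(j,m) \lor C(m,j))) \land (\exists q\, C(q,q))
All bound variables are already distinct, so no renaming is needed.
Pull the quantifiers to the front (each side's bound variable is not free in the other side):
  \exists m\, \forall j\, \exists q\, ((C(j,m) \lor C(m,j)) \land C(q,q))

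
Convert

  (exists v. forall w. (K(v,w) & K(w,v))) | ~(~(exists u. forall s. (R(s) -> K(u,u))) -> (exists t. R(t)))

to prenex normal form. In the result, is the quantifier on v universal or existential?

Eliminate → and ↔ using ¬ and ∨.
  (exists v. forall w. (K(v,w) & K(w,v))) | ~(~~(exists u. forall s. (~R(s) | K(u,u))) | (exists t. R(t)))
Drive negations inward (¬∀x A ≡ ∃x ¬A, ¬∃x A ≡ ∀x ¬A, De Morgan for ∧/∨):
  (exists v. forall w. (K(v,w) & K(w,v))) | (forall u. exists s. (R(s) & ~K(u,u))) & (forall t. ~R(t))
Pull the quantifiers to the front (each side's bound variable is not free in the other side):
  exists v. forall w. forall u. exists s. forall t. (K(v,w) & K(w,v) | R(s) & ~K(u,u) & ~R(t))
The quantifier exists v sits under an even number of negations (counting the antecedent side of each →), so it remains existential.

existential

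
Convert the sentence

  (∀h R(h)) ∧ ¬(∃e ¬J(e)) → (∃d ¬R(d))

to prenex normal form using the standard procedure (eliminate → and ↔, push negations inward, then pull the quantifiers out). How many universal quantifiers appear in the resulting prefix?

Eliminate → and ↔ using ¬ and ∨.
  ¬((∀h R(h)) ∧ ¬(∃e ¬J(e))) ∨ (∃d ¬R(d))
Move each ¬ inward, flipping quantifiers it crosses:
  (∃h ¬R(h)) ∨ (∃e ¬J(e)) ∨ (∃d ¬R(d))
Extract every quantifier outward, since the variables are now distinct and don't occur free across branches:
  ∃h ∃e ∃d (¬R(h) ∨ ¬J(e) ∨ ¬R(d))
The prefix is ∃h ∃e ∃d: 0 universal, 3 existential.

0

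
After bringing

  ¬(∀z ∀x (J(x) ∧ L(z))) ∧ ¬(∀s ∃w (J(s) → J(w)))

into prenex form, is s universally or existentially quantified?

First replace A → B with ¬A ∨ B.
  ¬(∀z ∀x (J(x) ∧ L(z))) ∧ ¬(∀s ∃w (¬J(s) ∨ J(w)))
Move each ¬ inward, flipping quantifiers it crosses:
  (∃z ∃x (¬J(x) ∨ ¬L(z))) ∧ (∃s ∀w (J(s) ∧ ¬J(w)))
Pull the quantifiers to the front (each side's bound variable is not free in the other side):
  ∃z ∃x ∃s ∀w ((¬J(x) ∨ ¬L(z)) ∧ J(s) ∧ ¬J(w))
The quantifier ∀s sits under an odd number of negations (counting the antecedent side of each →), so it flips to ∃s.

existential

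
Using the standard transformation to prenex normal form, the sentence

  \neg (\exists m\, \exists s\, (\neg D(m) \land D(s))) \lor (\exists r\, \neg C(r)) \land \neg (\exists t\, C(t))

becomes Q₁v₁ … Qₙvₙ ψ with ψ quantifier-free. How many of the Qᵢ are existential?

1

Drive negations inward (¬∀x A ≡ ∃x ¬A, ¬∃x A ≡ ∀x ¬A, De Morgan for ∧/∨):
  (\forall m\, \forall s\, (D(m) \lor \neg D(s))) \lor (\exists r\, \neg C(r)) \land (\forall t\, \neg C(t))
All bound variables are already distinct, so no renaming is needed.
Pull the quantifiers to the front (each side's bound variable is not free in the other side):
  \forall m\, \forall s\, \exists r\, \forall t\, (D(m) \lor \neg D(s) \lor \neg C(r) \land \neg C(t))
The prefix is \forall m \forall s \exists r \forall t: 3 universal, 1 existential.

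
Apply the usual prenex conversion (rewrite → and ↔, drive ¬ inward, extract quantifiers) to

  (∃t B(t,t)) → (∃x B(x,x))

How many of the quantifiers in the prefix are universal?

1

Rewrite implications/biconditionals: A → B as ¬A ∨ B.
  ¬(∃t B(t,t)) ∨ (∃x B(x,x))
Push ¬ through the quantifiers and connectives to reach negation normal form:
  (∀t ¬B(t,t)) ∨ (∃x B(x,x))
Pull the quantifiers to the front (each side's bound variable is not free in the other side):
  ∀t ∃x (¬B(t,t) ∨ B(x,x))
The prefix is ∀t ∃x: 1 universal, 1 existential.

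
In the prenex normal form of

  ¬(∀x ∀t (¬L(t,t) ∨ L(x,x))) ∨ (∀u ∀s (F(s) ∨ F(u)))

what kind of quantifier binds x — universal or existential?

Move each ¬ inward, flipping quantifiers it crosses:
  (∃x ∃t (L(t,t) ∧ ¬L(x,x))) ∨ (∀u ∀s (F(s) ∨ F(u)))
All bound variables are already distinct, so no renaming is needed.
Pull the quantifiers to the front (each side's bound variable is not free in the other side):
  ∃x ∃t ∀u ∀s (L(t,t) ∧ ¬L(x,x) ∨ F(s) ∨ F(u))
The quantifier ∀x sits under an odd number of negations, so it flips to ∃x.

existential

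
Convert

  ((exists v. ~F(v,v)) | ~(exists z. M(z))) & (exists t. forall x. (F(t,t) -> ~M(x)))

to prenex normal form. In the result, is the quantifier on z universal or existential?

Eliminate → and ↔ using ¬ and ∨.
  ((exists v. ~F(v,v)) | ~(exists z. M(z))) & (exists t. forall x. (~F(t,t) | ~M(x)))
Move each ¬ inward, flipping quantifiers it crosses:
  ((exists v. ~F(v,v)) | (forall z. ~M(z))) & (exists t. forall x. (~F(t,t) | ~M(x)))
All bound variables are already distinct, so no renaming is needed.
Finally move all quantifiers to the prefix:
  exists v. forall z. exists t. forall x. ((~F(v,v) | ~M(z)) & (~F(t,t) | ~M(x)))
The quantifier exists z sits under an odd number of negations (counting the antecedent side of each →), so it flips to forall z.

universal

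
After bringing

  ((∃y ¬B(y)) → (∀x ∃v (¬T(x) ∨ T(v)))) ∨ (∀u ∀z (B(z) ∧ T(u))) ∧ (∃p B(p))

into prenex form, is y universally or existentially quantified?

Rewrite implications/biconditionals: A → B as ¬A ∨ B.
  ¬(∃y ¬B(y)) ∨ (∀x ∃v (¬T(x) ∨ T(v))) ∨ (∀u ∀z (B(z) ∧ T(u))) ∧ (∃p B(p))
Push ¬ through the quantifiers and connectives to reach negation normal form:
  (∀y B(y)) ∨ (∀x ∃v (¬T(x) ∨ T(v))) ∨ (∀u ∀z (B(z) ∧ T(u))) ∧ (∃p B(p))
All bound variables are already distinct, so no renaming is needed.
Extract every quantifier outward, since the variables are now distinct and don't occur free across branches:
  ∀y ∀x ∃v ∀u ∀z ∃p (B(y) ∨ ¬T(x) ∨ T(v) ∨ B(z) ∧ T(u) ∧ B(p))
The quantifier ∃y sits under an odd number of negations (counting the antecedent side of each →), so it flips to ∀y.

universal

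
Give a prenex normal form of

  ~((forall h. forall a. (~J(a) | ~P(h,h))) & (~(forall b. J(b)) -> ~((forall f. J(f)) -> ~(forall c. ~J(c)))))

exists h. exists a. exists b. exists f. exists c. (J(a) & P(h,h) | ~J(b) & (~J(f) | J(c)))

Eliminate → and ↔ using ¬ and ∨.
  ~((forall h. forall a. (~J(a) | ~P(h,h))) & (~~(forall b. J(b)) | ~(~(forall f. J(f)) | ~(forall c. ~J(c)))))
Push ¬ through the quantifiers and connectives to reach negation normal form:
  (exists h. exists a. (J(a) & P(h,h))) | (exists b. ~J(b)) & ((exists f. ~J(f)) | (exists c. J(c)))
All bound variables are already distinct, so no renaming is needed.
Extract every quantifier outward, since the variables are now distinct and don't occur free across branches:
  exists h. exists a. exists b. exists f. exists c. (J(a) & P(h,h) | ~J(b) & (~J(f) | J(c)))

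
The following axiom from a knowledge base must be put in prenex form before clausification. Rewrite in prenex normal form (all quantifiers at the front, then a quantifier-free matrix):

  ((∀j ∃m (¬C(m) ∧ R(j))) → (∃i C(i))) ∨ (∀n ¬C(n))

∃j ∀m ∃i ∀n (C(m) ∨ ¬R(j) ∨ C(i) ∨ ¬C(n))

First replace A → B with ¬A ∨ B.
  ¬(∀j ∃m (¬C(m) ∧ R(j))) ∨ (∃i C(i)) ∨ (∀n ¬C(n))
Push ¬ through the quantifiers and connectives to reach negation normal form:
  (∃j ∀m (C(m) ∨ ¬R(j))) ∨ (∃i C(i)) ∨ (∀n ¬C(n))
Extract every quantifier outward, since the variables are now distinct and don't occur free across branches:
  ∃j ∀m ∃i ∀n (C(m) ∨ ¬R(j) ∨ C(i) ∨ ¬C(n))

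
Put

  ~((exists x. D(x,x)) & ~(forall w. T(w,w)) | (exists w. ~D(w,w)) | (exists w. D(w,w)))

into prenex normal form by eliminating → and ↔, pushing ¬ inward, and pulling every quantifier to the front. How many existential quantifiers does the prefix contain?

Move each ¬ inward, flipping quantifiers it crosses:
  ((forall x. ~D(x,x)) | (forall w. T(w,w))) & (forall w. D(w,w)) & (forall w. ~D(w,w))
Rename bound variables to avoid capture: w↦z, w↦s.
  ((forall x. ~D(x,x)) | (forall w. T(w,w))) & (forall z. D(z,z)) & (forall s. ~D(s,s))
Finally move all quantifiers to the prefix:
  forall x. forall w. forall z. forall s. ((~D(x,x) | T(w,w)) & D(z,z) & ~D(s,s))
The prefix is forall x forall w forall z forall s: 4 universal, 0 existential.

0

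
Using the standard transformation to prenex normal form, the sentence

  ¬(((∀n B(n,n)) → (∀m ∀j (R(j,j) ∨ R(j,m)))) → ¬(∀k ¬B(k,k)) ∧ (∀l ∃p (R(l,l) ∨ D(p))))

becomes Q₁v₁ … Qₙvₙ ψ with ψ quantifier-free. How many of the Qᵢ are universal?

4

First replace A → B with ¬A ∨ B.
  ¬(¬(¬(∀n B(n,n)) ∨ (∀m ∀j (R(j,j) ∨ R(j,m)))) ∨ ¬(∀k ¬B(k,k)) ∧ (∀l ∃p (R(l,l) ∨ D(p))))
Push ¬ through the quantifiers and connectives to reach negation normal form:
  ((∃n ¬B(n,n)) ∨ (∀m ∀j (R(j,j) ∨ R(j,m)))) ∧ ((∀k ¬B(k,k)) ∨ (∃l ∀p (¬R(l,l) ∧ ¬D(p))))
Extract every quantifier outward, since the variables are now distinct and don't occur free across branches:
  ∃n ∀m ∀j ∀k ∃l ∀p ((¬B(n,n) ∨ R(j,j) ∨ R(j,m)) ∧ (¬B(k,k) ∨ ¬R(l,l) ∧ ¬D(p)))
The prefix is ∃n ∀m ∀j ∀k ∃l ∀p: 4 universal, 2 existential.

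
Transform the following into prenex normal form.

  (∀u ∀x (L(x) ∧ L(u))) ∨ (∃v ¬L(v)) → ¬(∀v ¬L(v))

Eliminate → and ↔ using ¬ and ∨.
  ¬((∀u ∀x (L(x) ∧ L(u))) ∨ (∃v ¬L(v))) ∨ ¬(∀v ¬L(v))
Move each ¬ inward, flipping quantifiers it crosses:
  (∃u ∃x (¬L(x) ∨ ¬L(u))) ∧ (∀v L(v)) ∨ (∃v L(v))
Give each quantifier a distinct variable: v↦c.
  (∃u ∃x (¬L(x) ∨ ¬L(u))) ∧ (∀v L(v)) ∨ (∃c L(c))
Pull the quantifiers to the front (each side's bound variable is not free in the other side):
  ∃u ∃x ∀v ∃c ((¬L(x) ∨ ¬L(u)) ∧ L(v) ∨ L(c))

∃u ∃x ∀v ∃c ((¬L(x) ∨ ¬L(u)) ∧ L(v) ∨ L(c))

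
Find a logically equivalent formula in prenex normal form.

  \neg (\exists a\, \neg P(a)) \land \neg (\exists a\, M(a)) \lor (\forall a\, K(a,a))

\forall a\, \forall y1\, \forall w\, (P(a) \land \neg M(y1) \lor K(w,w))

Move each ¬ inward, flipping quantifiers it crosses:
  (\forall a\, P(a)) \land (\forall a\, \neg M(a)) \lor (\forall a\, K(a,a))
Standardize variables apart so no two quantifiers bind the same name: a↦y1, a↦w.
  (\forall a\, P(a)) \land (\forall y1\, \neg M(y1)) \lor (\forall w\, K(w,w))
Extract every quantifier outward, since the variables are now distinct and don't occur free across branches:
  \forall a\, \forall y1\, \forall w\, (P(a) \land \neg M(y1) \lor K(w,w))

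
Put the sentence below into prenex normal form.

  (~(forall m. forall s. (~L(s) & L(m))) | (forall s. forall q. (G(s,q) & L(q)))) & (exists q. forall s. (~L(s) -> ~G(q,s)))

Rewrite implications/biconditionals: A → B as ¬A ∨ B.
  (~(forall m. forall s. (~L(s) & L(m))) | (forall s. forall q. (G(s,q) & L(q)))) & (exists q. forall s. (~~L(s) | ~G(q,s)))
Move each ¬ inward, flipping quantifiers it crosses:
  ((exists m. exists s. (L(s) | ~L(m))) | (forall s. forall q. (G(s,q) & L(q)))) & (exists q. forall s. (L(s) | ~G(q,s)))
Standardize variables apart so no two quantifiers bind the same name: s↦v, q↦a, s↦b.
  ((exists m. exists s. (L(s) | ~L(m))) | (forall v. forall q. (G(v,q) & L(q)))) & (exists a. forall b. (L(b) | ~G(a,b)))
Pull the quantifiers to the front (each side's bound variable is not free in the other side):
  exists m. exists s. forall v. forall q. exists a. forall b. ((L(s) | ~L(m) | G(v,q) & L(q)) & (L(b) | ~G(a,b)))

exists m. exists s. forall v. forall q. exists a. forall b. ((L(s) | ~L(m) | G(v,q) & L(q)) & (L(b) | ~G(a,b)))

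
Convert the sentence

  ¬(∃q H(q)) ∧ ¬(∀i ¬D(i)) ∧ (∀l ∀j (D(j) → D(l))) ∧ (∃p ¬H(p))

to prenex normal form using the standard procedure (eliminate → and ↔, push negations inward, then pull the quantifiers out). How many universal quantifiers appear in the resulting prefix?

Rewrite implications/biconditionals: A → B as ¬A ∨ B.
  ¬(∃q H(q)) ∧ ¬(∀i ¬D(i)) ∧ (∀l ∀j (¬D(j) ∨ D(l))) ∧ (∃p ¬H(p))
Drive negations inward (¬∀x A ≡ ∃x ¬A, ¬∃x A ≡ ∀x ¬A, De Morgan for ∧/∨):
  (∀q ¬H(q)) ∧ (∃i D(i)) ∧ (∀l ∀j (¬D(j) ∨ D(l))) ∧ (∃p ¬H(p))
Extract every quantifier outward, since the variables are now distinct and don't occur free across branches:
  ∀q ∃i ∀l ∀j ∃p (¬H(q) ∧ D(i) ∧ (¬D(j) ∨ D(l)) ∧ ¬H(p))
The prefix is ∀q ∃i ∀l ∀j ∃p: 3 universal, 2 existential.

3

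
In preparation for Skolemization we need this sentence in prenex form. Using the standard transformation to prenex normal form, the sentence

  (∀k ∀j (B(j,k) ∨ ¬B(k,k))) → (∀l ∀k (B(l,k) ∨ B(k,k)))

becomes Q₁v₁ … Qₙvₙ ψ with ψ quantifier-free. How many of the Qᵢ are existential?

2

Eliminate → and ↔ using ¬ and ∨.
  ¬(∀k ∀j (B(j,k) ∨ ¬B(k,k))) ∨ (∀l ∀k (B(l,k) ∨ B(k,k)))
Move each ¬ inward, flipping quantifiers it crosses:
  (∃k ∃j (¬B(j,k) ∧ B(k,k))) ∨ (∀l ∀k (B(l,k) ∨ B(k,k)))
Standardize variables apart so no two quantifiers bind the same name: k↦v1.
  (∃k ∃j (¬B(j,k) ∧ B(k,k))) ∨ (∀l ∀v1 (B(l,v1) ∨ B(v1,v1)))
Extract every quantifier outward, since the variables are now distinct and don't occur free across branches:
  ∃k ∃j ∀l ∀v1 (¬B(j,k) ∧ B(k,k) ∨ B(l,v1) ∨ B(v1,v1))
The prefix is ∃k ∃j ∀l ∀v1: 2 universal, 2 existential.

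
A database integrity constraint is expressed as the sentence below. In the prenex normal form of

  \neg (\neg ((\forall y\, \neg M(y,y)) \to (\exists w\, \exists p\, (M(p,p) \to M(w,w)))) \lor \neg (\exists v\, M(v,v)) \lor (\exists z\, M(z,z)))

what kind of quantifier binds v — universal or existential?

existential

First replace A → B with ¬A ∨ B.
  \neg (\neg (\neg (\forall y\, \neg M(y,y)) \lor (\exists w\, \exists p\, (\neg M(p,p) \lor M(w,w)))) \lor \neg (\exists v\, M(v,v)) \lor (\exists z\, M(z,z)))
Drive negations inward (¬∀x A ≡ ∃x ¬A, ¬∃x A ≡ ∀x ¬A, De Morgan for ∧/∨):
  ((\exists y\, M(y,y)) \lor (\exists w\, \exists p\, (\neg M(p,p) \lor M(w,w)))) \land (\exists v\, M(v,v)) \land (\forall z\, \neg M(z,z))
All bound variables are already distinct, so no renaming is needed.
Pull the quantifiers to the front (each side's bound variable is not free in the other side):
  \exists y\, \exists w\, \exists p\, \exists v\, \forall z\, ((M(y,y) \lor \neg M(p,p) \lor M(w,w)) \land M(v,v) \land \neg M(z,z))
The quantifier \exists v sits under an even number of negations (counting the antecedent side of each →), so it remains existential.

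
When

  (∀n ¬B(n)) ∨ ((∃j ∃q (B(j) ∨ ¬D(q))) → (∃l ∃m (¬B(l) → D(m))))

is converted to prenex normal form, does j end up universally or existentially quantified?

universal

Eliminate → and ↔ using ¬ and ∨.
  (∀n ¬B(n)) ∨ ¬(∃j ∃q (B(j) ∨ ¬D(q))) ∨ (∃l ∃m (¬¬B(l) ∨ D(m)))
Move each ¬ inward, flipping quantifiers it crosses:
  (∀n ¬B(n)) ∨ (∀j ∀q (¬B(j) ∧ D(q))) ∨ (∃l ∃m (B(l) ∨ D(m)))
Finally move all quantifiers to the prefix:
  ∀n ∀j ∀q ∃l ∃m (¬B(n) ∨ ¬B(j) ∧ D(q) ∨ B(l) ∨ D(m))
The quantifier ∃j sits under an odd number of negations (counting the antecedent side of each →), so it flips to ∀j.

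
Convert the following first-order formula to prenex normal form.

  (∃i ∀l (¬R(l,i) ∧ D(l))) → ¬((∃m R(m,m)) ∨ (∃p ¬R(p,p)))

Rewrite implications/biconditionals: A → B as ¬A ∨ B.
  ¬(∃i ∀l (¬R(l,i) ∧ D(l))) ∨ ¬((∃m R(m,m)) ∨ (∃p ¬R(p,p)))
Push ¬ through the quantifiers and connectives to reach negation normal form:
  (∀i ∃l (R(l,i) ∨ ¬D(l))) ∨ (∀m ¬R(m,m)) ∧ (∀p R(p,p))
Finally move all quantifiers to the prefix:
  ∀i ∃l ∀m ∀p (R(l,i) ∨ ¬D(l) ∨ ¬R(m,m) ∧ R(p,p))

∀i ∃l ∀m ∀p (R(l,i) ∨ ¬D(l) ∨ ¬R(m,m) ∧ R(p,p))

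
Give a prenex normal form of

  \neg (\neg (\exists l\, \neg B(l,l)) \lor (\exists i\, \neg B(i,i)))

\exists l\, \forall i\, (\neg B(l,l) \land B(i,i))

Push ¬ through the quantifiers and connectives to reach negation normal form:
  (\exists l\, \neg B(l,l)) \land (\forall i\, B(i,i))
All bound variables are already distinct, so no renaming is needed.
Extract every quantifier outward, since the variables are now distinct and don't occur free across branches:
  \exists l\, \forall i\, (\neg B(l,l) \land B(i,i))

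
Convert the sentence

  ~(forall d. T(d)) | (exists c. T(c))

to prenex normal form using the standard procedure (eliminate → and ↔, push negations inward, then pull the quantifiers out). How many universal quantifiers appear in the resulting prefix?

Push ¬ through the quantifiers and connectives to reach negation normal form:
  (exists d. ~T(d)) | (exists c. T(c))
All bound variables are already distinct, so no renaming is needed.
Extract every quantifier outward, since the variables are now distinct and don't occur free across branches:
  exists d. exists c. (~T(d) | T(c))
The prefix is exists d exists c: 0 universal, 2 existential.

0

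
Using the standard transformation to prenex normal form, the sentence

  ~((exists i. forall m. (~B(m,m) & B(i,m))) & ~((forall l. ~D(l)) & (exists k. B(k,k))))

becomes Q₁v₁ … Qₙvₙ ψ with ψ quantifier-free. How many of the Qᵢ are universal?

Drive negations inward (¬∀x A ≡ ∃x ¬A, ¬∃x A ≡ ∀x ¬A, De Morgan for ∧/∨):
  (forall i. exists m. (B(m,m) | ~B(i,m))) | (forall l. ~D(l)) & (exists k. B(k,k))
Pull the quantifiers to the front (each side's bound variable is not free in the other side):
  forall i. exists m. forall l. exists k. (B(m,m) | ~B(i,m) | ~D(l) & B(k,k))
The prefix is forall i exists m forall l exists k: 2 universal, 2 existential.

2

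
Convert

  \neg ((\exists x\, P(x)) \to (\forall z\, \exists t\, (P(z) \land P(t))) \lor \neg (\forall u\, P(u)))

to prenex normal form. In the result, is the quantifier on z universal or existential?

existential

Eliminate → and ↔ using ¬ and ∨.
  \neg (\neg (\exists x\, P(x)) \lor (\forall z\, \exists t\, (P(z) \land P(t))) \lor \neg (\forall u\, P(u)))
Drive negations inward (¬∀x A ≡ ∃x ¬A, ¬∃x A ≡ ∀x ¬A, De Morgan for ∧/∨):
  (\exists x\, P(x)) \land (\exists z\, \forall t\, (\neg P(z) \lor \neg P(t))) \land (\forall u\, P(u))
All bound variables are already distinct, so no renaming is needed.
Pull the quantifiers to the front (each side's bound variable is not free in the other side):
  \exists x\, \exists z\, \forall t\, \forall u\, (P(x) \land (\neg P(z) \lor \neg P(t)) \land P(u))
The quantifier \forall z sits under an odd number of negations (counting the antecedent side of each →), so it flips to \exists z.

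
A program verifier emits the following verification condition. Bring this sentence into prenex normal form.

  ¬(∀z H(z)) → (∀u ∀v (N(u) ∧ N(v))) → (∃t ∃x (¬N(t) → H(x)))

∀z ∃u ∃v ∃t ∃x (H(z) ∨ ¬N(u) ∨ ¬N(v) ∨ N(t) ∨ H(x))

First replace A → B with ¬A ∨ B.
  ¬¬(∀z H(z)) ∨ ¬(∀u ∀v (N(u) ∧ N(v))) ∨ (∃t ∃x (¬¬N(t) ∨ H(x)))
Drive negations inward (¬∀x A ≡ ∃x ¬A, ¬∃x A ≡ ∀x ¬A, De Morgan for ∧/∨):
  (∀z H(z)) ∨ (∃u ∃v (¬N(u) ∨ ¬N(v))) ∨ (∃t ∃x (N(t) ∨ H(x)))
All bound variables are already distinct, so no renaming is needed.
Extract every quantifier outward, since the variables are now distinct and don't occur free across branches:
  ∀z ∃u ∃v ∃t ∃x (H(z) ∨ ¬N(u) ∨ ¬N(v) ∨ N(t) ∨ H(x))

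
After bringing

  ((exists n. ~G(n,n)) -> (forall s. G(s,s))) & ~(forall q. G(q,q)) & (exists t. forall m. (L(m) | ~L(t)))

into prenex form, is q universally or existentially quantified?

existential

First replace A → B with ¬A ∨ B.
  (~(exists n. ~G(n,n)) | (forall s. G(s,s))) & ~(forall q. G(q,q)) & (exists t. forall m. (L(m) | ~L(t)))
Push ¬ through the quantifiers and connectives to reach negation normal form:
  ((forall n. G(n,n)) | (forall s. G(s,s))) & (exists q. ~G(q,q)) & (exists t. forall m. (L(m) | ~L(t)))
All bound variables are already distinct, so no renaming is needed.
Pull the quantifiers to the front (each side's bound variable is not free in the other side):
  forall n. forall s. exists q. exists t. forall m. ((G(n,n) | G(s,s)) & ~G(q,q) & (L(m) | ~L(t)))
The quantifier forall q sits under an odd number of negations (counting the antecedent side of each →), so it flips to exists q.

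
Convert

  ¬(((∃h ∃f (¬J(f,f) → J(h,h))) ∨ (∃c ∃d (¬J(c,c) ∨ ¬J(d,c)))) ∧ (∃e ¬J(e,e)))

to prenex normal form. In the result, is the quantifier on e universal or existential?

universal

Rewrite implications/biconditionals: A → B as ¬A ∨ B.
  ¬(((∃h ∃f (¬¬J(f,f) ∨ J(h,h))) ∨ (∃c ∃d (¬J(c,c) ∨ ¬J(d,c)))) ∧ (∃e ¬J(e,e)))
Drive negations inward (¬∀x A ≡ ∃x ¬A, ¬∃x A ≡ ∀x ¬A, De Morgan for ∧/∨):
  (∀h ∀f (¬J(f,f) ∧ ¬J(h,h))) ∧ (∀c ∀d (J(c,c) ∧ J(d,c))) ∨ (∀e J(e,e))
All bound variables are already distinct, so no renaming is needed.
Pull the quantifiers to the front (each side's bound variable is not free in the other side):
  ∀h ∀f ∀c ∀d ∀e (¬J(f,f) ∧ ¬J(h,h) ∧ J(c,c) ∧ J(d,c) ∨ J(e,e))
The quantifier ∃e sits under an odd number of negations (counting the antecedent side of each →), so it flips to ∀e.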